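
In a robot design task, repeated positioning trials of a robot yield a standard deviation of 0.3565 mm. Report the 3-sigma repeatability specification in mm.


repeatability = 3*sigma = 3*0.3565 = 1.0695

1.0695 mm


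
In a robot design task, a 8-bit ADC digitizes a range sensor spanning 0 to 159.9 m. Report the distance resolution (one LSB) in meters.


res = range / 2^n = 159.9/2^8 = 159.9/256 = 0.6246

0.6246 m


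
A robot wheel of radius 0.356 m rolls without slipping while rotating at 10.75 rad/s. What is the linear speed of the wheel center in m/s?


v = omega * r = 10.75 * 0.356 = 3.8270

3.8270 m/s


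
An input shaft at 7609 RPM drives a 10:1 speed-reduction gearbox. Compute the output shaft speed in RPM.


omega_out = omega_in / N = 7609 / 10 = 760.9000

760.9000 RPM


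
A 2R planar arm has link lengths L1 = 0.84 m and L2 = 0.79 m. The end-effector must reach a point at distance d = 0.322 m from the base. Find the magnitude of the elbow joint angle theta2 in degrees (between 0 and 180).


cos(th2) = (d^2 - L1^2 - L2^2)/(2*L1*L2) = (0.322^2 - 0.84^2 - 0.79^2)/(2*0.84*0.79) = -0.92376130
th2 = acos(-0.92376130) = 157.4823 deg

157.4823 degrees


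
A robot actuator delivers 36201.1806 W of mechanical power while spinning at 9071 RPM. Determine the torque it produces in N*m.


omega = 9071 * 2*pi/60 = 949.912899 rad/s
tau = P / omega = 36201.1806 / 949.912899 = 38.1100

38.1100 N*m


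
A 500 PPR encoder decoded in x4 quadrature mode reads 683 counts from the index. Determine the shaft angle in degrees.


angle = counts * 360 / (PPR*4) = 683 * 360 / 2000 = 122.9400

122.9400 degrees


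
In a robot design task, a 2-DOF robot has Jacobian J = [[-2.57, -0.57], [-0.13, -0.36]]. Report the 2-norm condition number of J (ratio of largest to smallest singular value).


JJ^T eigenvalues: trace(JJ^T) = 7.0763, det(JJ^T) = det(J)^2 = 0.72437121
s_max^2 = (7.0763 + sqrt(47.17653685))/2 = 6.97240890
s_min^2 = (7.0763 - sqrt(47.17653685))/2 = 0.10389110
kappa = s_max/s_min = sqrt(6.97240890/0.10389110) = 8.1922

8.1922


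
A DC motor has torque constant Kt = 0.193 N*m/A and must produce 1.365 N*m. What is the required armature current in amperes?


I = tau / Kt = 1.365/0.193 = 7.0725

7.0725 A


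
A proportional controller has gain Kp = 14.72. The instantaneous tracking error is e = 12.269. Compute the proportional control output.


u_P = Kp * e = 14.72 * 12.269 = 180.5997

180.5997


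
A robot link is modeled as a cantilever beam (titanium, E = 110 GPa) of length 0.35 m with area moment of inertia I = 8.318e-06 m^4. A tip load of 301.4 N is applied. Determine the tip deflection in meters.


delta = F*L^3/(3*E*I) = 301.4*0.35^3/(3*1.100e+11*8.318e-06)
      = 12.922525/2744940 = 4.7078e-06

4.7078e-06 m


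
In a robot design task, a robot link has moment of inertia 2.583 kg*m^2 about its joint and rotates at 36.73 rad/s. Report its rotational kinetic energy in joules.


KE = (1/2)*I*omega^2 = 0.5*2.583*36.73^2 = 1742.3535

1742.3535 J


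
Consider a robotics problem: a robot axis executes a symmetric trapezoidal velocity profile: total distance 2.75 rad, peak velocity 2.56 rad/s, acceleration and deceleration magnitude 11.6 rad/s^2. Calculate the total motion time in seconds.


t_acc = v/a = 2.56/11.6 = 0.220690 s
d_acc = v^2/(2a) = 0.282483 rad (each ramp)
d_cruise = 2.75 - 2*0.282483 = 2.185034 rad
t_cruise = 2.185034/2.56 = 0.853529 s
t_total = 2*0.220690 + 0.853529 = 1.2949

1.2949 s


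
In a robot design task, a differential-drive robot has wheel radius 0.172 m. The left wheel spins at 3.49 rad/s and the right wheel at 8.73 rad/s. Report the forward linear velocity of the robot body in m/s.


v = r*(wR + wL)/2 = 0.172*(8.73 + 3.49)/2 = 1.0509

1.0509 m/s


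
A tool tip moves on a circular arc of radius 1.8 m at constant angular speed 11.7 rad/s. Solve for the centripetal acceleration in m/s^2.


a_c = omega^2 * r = 11.7^2 * 1.8 = 246.4020

246.4020 m/s^2


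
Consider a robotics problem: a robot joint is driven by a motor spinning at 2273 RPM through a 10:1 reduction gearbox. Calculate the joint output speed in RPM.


omega_joint = omega_motor / N = 2273 / 10 = 227.3000

227.3000 RPM


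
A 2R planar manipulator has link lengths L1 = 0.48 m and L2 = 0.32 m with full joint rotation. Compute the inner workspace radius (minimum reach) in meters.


r_min = |L1 - L2| = |0.48 - 0.32| = 0.1600

0.1600 m


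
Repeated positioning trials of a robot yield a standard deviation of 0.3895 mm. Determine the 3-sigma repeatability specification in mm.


repeatability = 3*sigma = 3*0.3895 = 1.1685

1.1685 mm


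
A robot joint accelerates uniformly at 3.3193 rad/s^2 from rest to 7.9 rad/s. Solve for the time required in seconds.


t = delta_omega / alpha = 7.9 / 3.3193 = 2.3800

2.3800 s


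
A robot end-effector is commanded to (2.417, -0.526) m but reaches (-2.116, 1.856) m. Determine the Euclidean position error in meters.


dx = -2.116 - (2.417) = -4.5330, dy = 1.856 - (-0.526) = 2.3820
err = sqrt(20.548089 + 5.673924) = 5.1207

5.1207 m


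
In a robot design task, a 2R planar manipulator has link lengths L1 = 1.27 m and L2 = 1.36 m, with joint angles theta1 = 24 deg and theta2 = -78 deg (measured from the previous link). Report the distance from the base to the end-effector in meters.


x = L1*cos(th1) + L2*cos(th1+th2) = 1.959591
y = L1*sin(th1) + L2*sin(th1+th2) = -0.583708
d = sqrt(x^2 + y^2) = sqrt(3.839997 + 0.340715) = 2.0447

2.0447 m


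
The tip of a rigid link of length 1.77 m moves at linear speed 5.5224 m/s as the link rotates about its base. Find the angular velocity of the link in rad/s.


omega = v / L = 5.5224 / 1.77 = 3.1200

3.1200 rad/s


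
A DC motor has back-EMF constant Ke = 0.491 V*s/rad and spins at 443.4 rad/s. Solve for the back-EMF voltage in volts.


V_emf = Ke * omega = 0.491*443.4 = 217.7094

217.7094 V


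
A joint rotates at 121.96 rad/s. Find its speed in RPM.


RPM = 121.96 * 60/(2*pi) = 1164.6322

1164.6322 RPM


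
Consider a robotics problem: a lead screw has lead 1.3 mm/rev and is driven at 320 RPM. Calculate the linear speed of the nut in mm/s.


v = lead * (RPM/60) = 1.3*320/60 = 6.9333

6.9333 mm/s


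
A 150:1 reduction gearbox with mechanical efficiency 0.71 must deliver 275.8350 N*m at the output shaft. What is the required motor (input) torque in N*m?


tau_in = tau_out / (N * eta) = 275.8350 / (150 * 0.71) = 2.5900

2.5900 N*m


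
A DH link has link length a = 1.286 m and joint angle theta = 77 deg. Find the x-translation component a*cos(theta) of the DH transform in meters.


a*cos(theta) = 1.286*cos(77 deg) = 0.2893

0.2893 m


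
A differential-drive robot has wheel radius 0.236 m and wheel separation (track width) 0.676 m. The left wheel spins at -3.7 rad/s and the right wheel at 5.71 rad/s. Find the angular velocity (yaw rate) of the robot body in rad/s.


omega = r*(wR - wL)/L = 0.236*(5.71 - (-3.7))/0.676 = 3.2851

3.2851 rad/s


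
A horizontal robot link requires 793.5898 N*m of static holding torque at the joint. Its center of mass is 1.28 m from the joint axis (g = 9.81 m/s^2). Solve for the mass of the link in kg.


m = tau / (g*L) = 793.5898 / (9.81 * 1.28) = 63.2000

63.2000 kg


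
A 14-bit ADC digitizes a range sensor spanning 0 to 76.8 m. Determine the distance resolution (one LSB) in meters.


res = range / 2^n = 76.8/2^14 = 76.8/16384 = 0.0047

0.0047 m


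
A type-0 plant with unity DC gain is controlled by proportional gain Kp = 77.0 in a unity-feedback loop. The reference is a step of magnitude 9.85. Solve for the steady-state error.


e_ss = R/(1 + Kp) = 9.85/(1 + 77.0) = 9.85/78.0000 = 0.1263

0.1263


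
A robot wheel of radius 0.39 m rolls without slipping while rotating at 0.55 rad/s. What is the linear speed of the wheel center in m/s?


v = omega * r = 0.55 * 0.39 = 0.2145

0.2145 m/s


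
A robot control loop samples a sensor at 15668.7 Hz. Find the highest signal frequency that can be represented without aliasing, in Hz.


f_max = f_s/2 = 15668.7/2 = 7834.3500

7834.3500 Hz


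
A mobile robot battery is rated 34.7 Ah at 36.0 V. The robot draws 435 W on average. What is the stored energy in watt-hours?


E = capacity * V = 34.7*36.0 = 1249.2000

1249.2000 Wh


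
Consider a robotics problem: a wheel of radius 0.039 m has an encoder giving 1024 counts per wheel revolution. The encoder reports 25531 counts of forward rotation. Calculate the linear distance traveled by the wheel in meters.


revs = 25531/1024 = 24.932617
d = revs * 2*pi*r = 24.932617 * 2*pi*0.039 = 6.1096

6.1096 m


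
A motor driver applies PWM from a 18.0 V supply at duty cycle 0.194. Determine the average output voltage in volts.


V_avg = V_supply * D = 18.0*0.194 = 3.4920

3.4920 V


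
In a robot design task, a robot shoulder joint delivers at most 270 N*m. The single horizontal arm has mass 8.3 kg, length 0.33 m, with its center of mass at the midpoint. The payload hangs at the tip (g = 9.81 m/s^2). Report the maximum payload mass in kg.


tau_arm = m_arm*g*(L/2) = 8.3*9.81*0.33/2 = 13.4348 N*m
tau_payload = tau_max - tau_arm = 270 - 13.4348 = 256.5652
m_payload = tau_payload / (g*L) = 256.5652 / (9.81*0.33) = 79.2528

79.2528 kg


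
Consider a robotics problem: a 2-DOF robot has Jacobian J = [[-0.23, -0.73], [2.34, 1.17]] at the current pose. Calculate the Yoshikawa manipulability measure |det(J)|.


det(J) = -0.23*1.17 - (-0.73)*(2.34) = 1.4391
|det(J)| = 1.4391

1.4391


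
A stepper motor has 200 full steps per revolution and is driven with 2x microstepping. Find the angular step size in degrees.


step = 360/(200*2) = 360/400 = 0.9000

0.9000 degrees


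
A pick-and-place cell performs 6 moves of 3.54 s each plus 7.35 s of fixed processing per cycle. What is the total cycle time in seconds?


T = 6*3.54 + 7.35 = 28.5900

28.5900 s


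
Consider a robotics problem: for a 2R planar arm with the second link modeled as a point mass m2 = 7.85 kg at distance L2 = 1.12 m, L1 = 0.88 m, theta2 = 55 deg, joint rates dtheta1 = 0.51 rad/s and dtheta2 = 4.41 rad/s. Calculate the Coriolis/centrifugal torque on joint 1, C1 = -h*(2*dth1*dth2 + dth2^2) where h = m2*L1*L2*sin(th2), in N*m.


h = m2*L1*L2*sin(th2) = 7.85*0.88*1.12*sin(55 deg) = 6.337747
C1 = -h*(2*0.51*4.41 + 4.41^2) = -6.337747*23.9463 = -151.7656

-151.7656 N*m


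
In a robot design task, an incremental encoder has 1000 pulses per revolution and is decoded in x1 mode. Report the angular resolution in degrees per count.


resolution = 360 / (PPR * 1) = 360 / 1000 = 0.3600

0.3600 degrees


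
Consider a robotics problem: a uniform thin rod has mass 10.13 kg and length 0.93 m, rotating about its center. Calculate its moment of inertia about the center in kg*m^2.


I = (1/12)*m*L^2 = (1/12)*10.13*0.93^2 = 0.7301

0.7301 kg*m^2


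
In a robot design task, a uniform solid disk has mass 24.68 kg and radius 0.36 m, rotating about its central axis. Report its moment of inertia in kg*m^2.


I = (1/2)*m*R^2 = 0.5*24.68*0.36^2 = 1.5993

1.5993 kg*m^2


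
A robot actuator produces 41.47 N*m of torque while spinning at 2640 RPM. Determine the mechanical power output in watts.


omega = 2640 * 2*pi/60 = 276.460154 rad/s
P = tau * omega = 41.47 * 276.460154 = 11464.8026

11464.8026 W


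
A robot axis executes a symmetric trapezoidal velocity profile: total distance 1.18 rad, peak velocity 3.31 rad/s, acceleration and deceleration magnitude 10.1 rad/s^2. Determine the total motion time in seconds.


t_acc = v/a = 3.31/10.1 = 0.327723 s
d_acc = v^2/(2a) = 0.542381 rad (each ramp)
d_cruise = 1.18 - 2*0.542381 = 0.095238 rad
t_cruise = 0.095238/3.31 = 0.028773 s
t_total = 2*0.327723 + 0.028773 = 0.6842

0.6842 s


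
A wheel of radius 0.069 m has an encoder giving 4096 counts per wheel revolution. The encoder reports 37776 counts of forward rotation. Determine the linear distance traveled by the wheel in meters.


revs = 37776/4096 = 9.222656
d = revs * 2*pi*r = 9.222656 * 2*pi*0.069 = 3.9984

3.9984 m


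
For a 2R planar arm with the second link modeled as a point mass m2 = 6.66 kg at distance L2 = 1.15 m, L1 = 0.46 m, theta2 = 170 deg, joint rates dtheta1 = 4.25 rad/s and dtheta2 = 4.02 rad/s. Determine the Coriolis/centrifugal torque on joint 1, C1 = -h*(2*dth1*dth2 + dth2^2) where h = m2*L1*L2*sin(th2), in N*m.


h = m2*L1*L2*sin(th2) = 6.66*0.46*1.15*sin(170 deg) = 0.611787
C1 = -h*(2*4.25*4.02 + 4.02^2) = -0.611787*50.3304 = -30.7915

-30.7915 N*m


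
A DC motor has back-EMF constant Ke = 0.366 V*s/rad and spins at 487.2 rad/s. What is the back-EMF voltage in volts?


V_emf = Ke * omega = 0.366*487.2 = 178.3152

178.3152 V


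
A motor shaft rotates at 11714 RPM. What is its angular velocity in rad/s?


omega = 11714 * 2*pi/60 = 1226.6872

1226.6872 rad/s


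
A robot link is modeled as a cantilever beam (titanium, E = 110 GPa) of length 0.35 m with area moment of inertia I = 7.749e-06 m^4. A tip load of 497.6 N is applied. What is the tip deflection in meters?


delta = F*L^3/(3*E*I) = 497.6*0.35^3/(3*1.100e+11*7.749e-06)
      = 21.3346/2557170 = 8.3431e-06

8.3431e-06 m


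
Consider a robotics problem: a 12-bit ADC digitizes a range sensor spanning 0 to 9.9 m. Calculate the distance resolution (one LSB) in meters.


res = range / 2^n = 9.9/2^12 = 9.9/4096 = 0.0024

0.0024 m


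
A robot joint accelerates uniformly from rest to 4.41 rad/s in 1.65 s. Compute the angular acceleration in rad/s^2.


alpha = delta_omega / t = 4.41 / 1.65 = 2.6727

2.6727 rad/s^2


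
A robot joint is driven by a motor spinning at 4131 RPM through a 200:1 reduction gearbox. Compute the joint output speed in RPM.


omega_joint = omega_motor / N = 4131 / 200 = 20.6550

20.6550 RPM


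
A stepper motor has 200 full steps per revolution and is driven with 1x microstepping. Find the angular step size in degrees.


step = 360/(200*1) = 360/200 = 1.8000

1.8000 degrees


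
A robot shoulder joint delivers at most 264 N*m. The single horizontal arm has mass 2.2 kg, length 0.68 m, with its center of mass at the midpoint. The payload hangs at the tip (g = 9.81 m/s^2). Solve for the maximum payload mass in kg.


tau_arm = m_arm*g*(L/2) = 2.2*9.81*0.68/2 = 7.3379 N*m
tau_payload = tau_max - tau_arm = 264 - 7.3379 = 256.6621
m_payload = tau_payload / (g*L) = 256.6621 / (9.81*0.68) = 38.4755

38.4755 kg


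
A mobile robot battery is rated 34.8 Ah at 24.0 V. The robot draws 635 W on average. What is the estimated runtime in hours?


E = 34.8*24.0 = 835.2000 Wh
t = E/P = 835.2000/635 = 1.3153

1.3153 hours


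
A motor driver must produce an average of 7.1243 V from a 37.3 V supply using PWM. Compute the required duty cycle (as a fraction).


D = V_avg/V_supply = 7.1243/37.3 = 0.1910

0.1910


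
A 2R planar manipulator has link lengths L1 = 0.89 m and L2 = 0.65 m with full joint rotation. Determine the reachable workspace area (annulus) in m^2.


r_max = L1 + L2 = 1.5400, r_min = |L1 - L2| = 0.2400
A = pi*(r_max^2 - r_min^2) = pi*(2.3716 - 0.0576) = 7.2696

7.2696 m^2


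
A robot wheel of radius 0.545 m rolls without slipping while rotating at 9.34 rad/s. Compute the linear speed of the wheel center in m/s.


v = omega * r = 9.34 * 0.545 = 5.0903

5.0903 m/s


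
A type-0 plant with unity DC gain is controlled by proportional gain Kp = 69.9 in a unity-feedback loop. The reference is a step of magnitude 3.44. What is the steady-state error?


e_ss = R/(1 + Kp) = 3.44/(1 + 69.9) = 3.44/70.9000 = 0.0485

0.0485


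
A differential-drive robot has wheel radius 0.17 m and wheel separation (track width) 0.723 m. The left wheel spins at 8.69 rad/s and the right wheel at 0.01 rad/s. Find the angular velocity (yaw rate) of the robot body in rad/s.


omega = r*(wR - wL)/L = 0.17*(0.01 - (8.69))/0.723 = -2.0409

-2.0409 rad/s


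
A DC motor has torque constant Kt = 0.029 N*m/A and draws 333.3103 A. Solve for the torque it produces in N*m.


tau = Kt * I = 0.029*333.3103 = 9.6660

9.6660 N*m


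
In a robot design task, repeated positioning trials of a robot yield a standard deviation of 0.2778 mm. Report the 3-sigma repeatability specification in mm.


repeatability = 3*sigma = 3*0.2778 = 0.8334

0.8334 mm


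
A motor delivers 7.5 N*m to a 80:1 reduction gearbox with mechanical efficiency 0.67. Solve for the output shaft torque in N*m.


tau_out = tau_in * N * eta = 7.5 * 80 * 0.67 = 402.0000

402.0000 N*m


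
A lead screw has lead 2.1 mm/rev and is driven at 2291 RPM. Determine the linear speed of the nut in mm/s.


v = lead * (RPM/60) = 2.1*2291/60 = 80.1850

80.1850 mm/s


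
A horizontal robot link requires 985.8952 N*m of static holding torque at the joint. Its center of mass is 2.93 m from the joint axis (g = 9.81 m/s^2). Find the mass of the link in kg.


m = tau / (g*L) = 985.8952 / (9.81 * 2.93) = 34.3000

34.3000 kg


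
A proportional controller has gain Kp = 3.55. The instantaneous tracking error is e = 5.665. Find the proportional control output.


u_P = Kp * e = 3.55 * 5.665 = 20.1107

20.1107


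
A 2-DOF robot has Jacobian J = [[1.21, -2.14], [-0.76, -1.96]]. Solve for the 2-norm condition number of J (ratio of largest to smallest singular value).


JJ^T eigenvalues: trace(JJ^T) = 10.4629, det(JJ^T) = det(J)^2 = 15.98400400
s_max^2 = (10.4629 + sqrt(45.53626041))/2 = 8.60547802
s_min^2 = (10.4629 - sqrt(45.53626041))/2 = 1.85742198
kappa = s_max/s_min = sqrt(8.60547802/1.85742198) = 2.1524

2.1524


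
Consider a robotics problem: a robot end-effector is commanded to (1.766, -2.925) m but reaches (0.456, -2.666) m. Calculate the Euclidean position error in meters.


dx = 0.456 - (1.766) = -1.3100, dy = -2.666 - (-2.925) = 0.2590
err = sqrt(1.716100 + 0.067081) = 1.3354

1.3354 m


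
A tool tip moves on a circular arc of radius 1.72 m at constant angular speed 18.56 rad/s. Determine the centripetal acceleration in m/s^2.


a_c = omega^2 * r = 18.56^2 * 1.72 = 592.4946

592.4946 m/s^2


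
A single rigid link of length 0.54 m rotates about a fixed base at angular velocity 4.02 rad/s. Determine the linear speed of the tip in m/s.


v = L*omega = 0.54 * 4.02 = 2.1708

2.1708 m/s


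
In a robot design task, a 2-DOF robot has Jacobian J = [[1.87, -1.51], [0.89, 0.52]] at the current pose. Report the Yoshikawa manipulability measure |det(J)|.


det(J) = 1.87*0.52 - (-1.51)*(0.89) = 2.3163
|det(J)| = 2.3163

2.3163


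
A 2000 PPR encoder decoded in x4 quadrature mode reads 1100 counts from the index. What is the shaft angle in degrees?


angle = counts * 360 / (PPR*4) = 1100 * 360 / 8000 = 49.5000

49.5000 degrees


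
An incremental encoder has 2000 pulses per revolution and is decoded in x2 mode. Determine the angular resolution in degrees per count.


resolution = 360 / (PPR * 2) = 360 / 4000 = 0.0900

0.0900 degrees


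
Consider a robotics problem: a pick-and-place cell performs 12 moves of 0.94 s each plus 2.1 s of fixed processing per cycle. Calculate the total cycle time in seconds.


T = 12*0.94 + 2.1 = 13.3800

13.3800 s


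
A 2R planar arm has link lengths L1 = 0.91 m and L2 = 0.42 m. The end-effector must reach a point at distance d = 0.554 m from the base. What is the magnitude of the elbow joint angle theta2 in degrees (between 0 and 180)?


cos(th2) = (d^2 - L1^2 - L2^2)/(2*L1*L2) = (0.554^2 - 0.91^2 - 0.42^2)/(2*0.91*0.42) = -0.91259027
th2 = acos(-0.91259027) = 155.8658 deg

155.8658 degrees


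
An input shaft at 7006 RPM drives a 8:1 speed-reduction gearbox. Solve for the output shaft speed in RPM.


omega_out = omega_in / N = 7006 / 8 = 875.7500

875.7500 RPM


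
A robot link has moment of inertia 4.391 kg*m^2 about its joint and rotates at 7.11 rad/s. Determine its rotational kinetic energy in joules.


KE = (1/2)*I*omega^2 = 0.5*4.391*7.11^2 = 110.9871

110.9871 J


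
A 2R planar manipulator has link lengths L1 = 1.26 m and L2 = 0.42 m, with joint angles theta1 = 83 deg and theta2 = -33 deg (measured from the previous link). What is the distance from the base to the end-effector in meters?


x = L1*cos(th1) + L2*cos(th1+th2) = 0.423526
y = L1*sin(th1) + L2*sin(th1+th2) = 1.572347
d = sqrt(x^2 + y^2) = sqrt(0.179374 + 2.472275) = 1.6284

1.6284 m


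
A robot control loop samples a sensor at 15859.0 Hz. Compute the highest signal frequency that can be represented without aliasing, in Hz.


f_max = f_s/2 = 15859.0/2 = 7929.5000

7929.5000 Hz


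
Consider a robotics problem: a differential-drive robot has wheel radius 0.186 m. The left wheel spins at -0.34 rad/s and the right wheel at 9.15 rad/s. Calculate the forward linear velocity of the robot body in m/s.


v = r*(wR + wL)/2 = 0.186*(9.15 + -0.34)/2 = 0.8193

0.8193 m/s


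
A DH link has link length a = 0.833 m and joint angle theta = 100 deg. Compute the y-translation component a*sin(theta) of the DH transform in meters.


a*sin(theta) = 0.833*sin(100 deg) = 0.8203

0.8203 m


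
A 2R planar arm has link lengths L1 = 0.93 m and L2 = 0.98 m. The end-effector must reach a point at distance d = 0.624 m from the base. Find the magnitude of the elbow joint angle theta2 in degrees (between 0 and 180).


cos(th2) = (d^2 - L1^2 - L2^2)/(2*L1*L2) = (0.624^2 - 0.93^2 - 0.98^2)/(2*0.93*0.98) = -0.78775730
th2 = acos(-0.78775730) = 141.9764 deg

141.9764 degrees


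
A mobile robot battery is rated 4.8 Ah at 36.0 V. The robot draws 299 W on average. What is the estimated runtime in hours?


E = 4.8*36.0 = 172.8000 Wh
t = E/P = 172.8000/299 = 0.5779

0.5779 hours


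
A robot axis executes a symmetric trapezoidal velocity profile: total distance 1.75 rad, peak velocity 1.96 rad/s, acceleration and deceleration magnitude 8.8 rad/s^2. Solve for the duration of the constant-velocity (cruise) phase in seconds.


t_acc = v/a = 0.222727 s, d_acc = v^2/(2a) = 0.218273 rad each
d_cruise = 1.75 - 2*0.218273 = 1.313454 rad
t_cruise = d_cruise/v = 1.313454/1.96 = 0.6701

0.6701 s


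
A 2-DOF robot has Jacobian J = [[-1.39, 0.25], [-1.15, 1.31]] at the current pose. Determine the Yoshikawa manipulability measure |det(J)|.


det(J) = -1.39*1.31 - (0.25)*(-1.15) = -1.5334
|det(J)| = 1.5334

1.5334


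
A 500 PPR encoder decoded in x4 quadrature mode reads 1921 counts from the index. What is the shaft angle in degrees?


angle = counts * 360 / (PPR*4) = 1921 * 360 / 2000 = 345.7800

345.7800 degrees


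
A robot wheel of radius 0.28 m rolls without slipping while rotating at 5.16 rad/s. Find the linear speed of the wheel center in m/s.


v = omega * r = 5.16 * 0.28 = 1.4448

1.4448 m/s


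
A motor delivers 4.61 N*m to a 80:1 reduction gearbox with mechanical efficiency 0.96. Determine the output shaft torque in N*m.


tau_out = tau_in * N * eta = 4.61 * 80 * 0.96 = 354.0480

354.0480 N*m


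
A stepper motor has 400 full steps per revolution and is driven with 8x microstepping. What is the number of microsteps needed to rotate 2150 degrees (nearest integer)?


step_size = 360/(400*8) = 360/3200 = 0.112500 deg
n = 2150/(360/3200) = 2150*3200/360 = 19111.1111 -> 19111

19111 steps


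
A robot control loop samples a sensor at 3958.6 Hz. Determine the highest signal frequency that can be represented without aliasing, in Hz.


f_max = f_s/2 = 3958.6/2 = 1979.3000

1979.3000 Hz


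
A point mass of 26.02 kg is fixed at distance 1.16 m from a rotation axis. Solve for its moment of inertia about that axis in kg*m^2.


I = m*r^2 = 26.02*1.16^2 = 35.0125

35.0125 kg*m^2


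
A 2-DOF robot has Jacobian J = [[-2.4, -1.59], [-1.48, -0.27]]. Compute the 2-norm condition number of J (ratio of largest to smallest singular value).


JJ^T eigenvalues: trace(JJ^T) = 10.5514, det(JJ^T) = det(J)^2 = 2.90770704
s_max^2 = (10.5514 + sqrt(99.70121380))/2 = 10.26822476
s_min^2 = (10.5514 - sqrt(99.70121380))/2 = 0.28317524
kappa = s_max/s_min = sqrt(10.26822476/0.28317524) = 6.0217

6.0217


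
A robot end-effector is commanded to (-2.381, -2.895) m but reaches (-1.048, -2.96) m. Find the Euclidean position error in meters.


dx = -1.048 - (-2.381) = 1.3330, dy = -2.96 - (-2.895) = -0.0650
err = sqrt(1.776889 + 0.004225) = 1.3346

1.3346 m


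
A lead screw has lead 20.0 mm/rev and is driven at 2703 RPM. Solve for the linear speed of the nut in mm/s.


v = lead * (RPM/60) = 20.0*2703/60 = 901.0000

901.0000 mm/s


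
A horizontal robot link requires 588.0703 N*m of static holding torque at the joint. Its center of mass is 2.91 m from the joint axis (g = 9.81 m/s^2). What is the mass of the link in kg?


m = tau / (g*L) = 588.0703 / (9.81 * 2.91) = 20.6000

20.6000 kg


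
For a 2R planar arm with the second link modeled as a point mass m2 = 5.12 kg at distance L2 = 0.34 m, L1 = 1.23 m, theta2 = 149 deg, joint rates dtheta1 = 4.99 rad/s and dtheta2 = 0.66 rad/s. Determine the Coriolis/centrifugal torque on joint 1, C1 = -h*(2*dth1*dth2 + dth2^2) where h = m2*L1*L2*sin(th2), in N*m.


h = m2*L1*L2*sin(th2) = 5.12*1.23*0.34*sin(149 deg) = 1.102791
C1 = -h*(2*4.99*0.66 + 0.66^2) = -1.102791*7.0224 = -7.7442

-7.7442 N*m


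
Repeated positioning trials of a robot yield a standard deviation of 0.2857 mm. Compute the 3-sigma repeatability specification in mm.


repeatability = 3*sigma = 3*0.2857 = 0.8571

0.8571 mm


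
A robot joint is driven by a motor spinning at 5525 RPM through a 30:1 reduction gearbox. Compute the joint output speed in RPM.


omega_joint = omega_motor / N = 5525 / 30 = 184.1667

184.1667 RPM


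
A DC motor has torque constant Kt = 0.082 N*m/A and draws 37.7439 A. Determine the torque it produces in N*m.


tau = Kt * I = 0.082*37.7439 = 3.0950

3.0950 N*m


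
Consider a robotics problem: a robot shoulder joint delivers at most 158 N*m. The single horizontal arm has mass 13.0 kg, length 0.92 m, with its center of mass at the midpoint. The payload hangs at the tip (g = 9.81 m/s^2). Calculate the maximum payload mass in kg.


tau_arm = m_arm*g*(L/2) = 13.0*9.81*0.92/2 = 58.6638 N*m
tau_payload = tau_max - tau_arm = 158 - 58.6638 = 99.3362
m_payload = tau_payload / (g*L) = 99.3362 / (9.81*0.92) = 11.0065

11.0065 kg


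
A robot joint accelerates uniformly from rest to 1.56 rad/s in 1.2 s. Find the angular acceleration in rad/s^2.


alpha = delta_omega / t = 1.56 / 1.2 = 1.3000

1.3000 rad/s^2


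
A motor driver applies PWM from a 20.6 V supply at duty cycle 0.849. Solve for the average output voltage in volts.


V_avg = V_supply * D = 20.6*0.849 = 17.4894

17.4894 V


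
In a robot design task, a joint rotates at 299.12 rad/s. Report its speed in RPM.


RPM = 299.12 * 60/(2*pi) = 2856.3856

2856.3856 RPM


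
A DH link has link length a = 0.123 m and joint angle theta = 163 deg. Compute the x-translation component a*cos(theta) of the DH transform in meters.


a*cos(theta) = 0.123*cos(163 deg) = -0.1176

-0.1176 m


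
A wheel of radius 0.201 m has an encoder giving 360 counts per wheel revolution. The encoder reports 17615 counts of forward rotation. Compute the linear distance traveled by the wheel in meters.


revs = 17615/360 = 48.930556
d = revs * 2*pi*r = 48.930556 * 2*pi*0.201 = 61.7954

61.7954 m


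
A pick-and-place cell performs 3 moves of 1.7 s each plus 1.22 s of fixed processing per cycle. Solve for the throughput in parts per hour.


T_cycle = 3*1.7 + 1.22 = 6.3200 s
rate = 3600/T = 569.6203

569.6203 parts/hour


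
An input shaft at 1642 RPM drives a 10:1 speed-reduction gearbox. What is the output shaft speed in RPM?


omega_out = omega_in / N = 1642 / 10 = 164.2000

164.2000 RPM


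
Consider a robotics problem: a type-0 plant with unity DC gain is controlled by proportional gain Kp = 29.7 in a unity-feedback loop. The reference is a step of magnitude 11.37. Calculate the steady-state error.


e_ss = R/(1 + Kp) = 11.37/(1 + 29.7) = 11.37/30.7000 = 0.3704

0.3704


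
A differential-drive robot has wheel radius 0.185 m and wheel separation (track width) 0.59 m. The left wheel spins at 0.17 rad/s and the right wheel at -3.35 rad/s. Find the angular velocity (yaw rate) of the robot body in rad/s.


omega = r*(wR - wL)/L = 0.185*(-3.35 - (0.17))/0.59 = -1.1037

-1.1037 rad/s


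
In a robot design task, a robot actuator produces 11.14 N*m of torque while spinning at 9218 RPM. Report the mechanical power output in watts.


omega = 9218 * 2*pi/60 = 965.306703 rad/s
P = tau * omega = 11.14 * 965.306703 = 10753.5167

10753.5167 W


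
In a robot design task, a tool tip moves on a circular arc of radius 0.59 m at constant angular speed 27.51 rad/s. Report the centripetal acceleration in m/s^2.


a_c = omega^2 * r = 27.51^2 * 0.59 = 446.5121

446.5121 m/s^2


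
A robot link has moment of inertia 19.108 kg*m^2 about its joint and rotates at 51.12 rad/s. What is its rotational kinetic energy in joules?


KE = (1/2)*I*omega^2 = 0.5*19.108*51.12^2 = 24967.0325

24967.0325 J


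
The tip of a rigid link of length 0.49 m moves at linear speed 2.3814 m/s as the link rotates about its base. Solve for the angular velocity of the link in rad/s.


omega = v / L = 2.3814 / 0.49 = 4.8600

4.8600 rad/s


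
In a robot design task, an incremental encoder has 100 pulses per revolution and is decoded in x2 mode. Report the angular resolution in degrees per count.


resolution = 360 / (PPR * 2) = 360 / 200 = 1.8000

1.8000 degrees


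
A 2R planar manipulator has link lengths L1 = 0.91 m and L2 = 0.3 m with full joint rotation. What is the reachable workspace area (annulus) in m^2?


r_max = L1 + L2 = 1.2100, r_min = |L1 - L2| = 0.6100
A = pi*(r_max^2 - r_min^2) = pi*(1.4641 - 0.3721) = 3.4306

3.4306 m^2


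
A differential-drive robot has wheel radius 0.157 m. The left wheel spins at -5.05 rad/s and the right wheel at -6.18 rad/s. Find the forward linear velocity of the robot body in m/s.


v = r*(wR + wL)/2 = 0.157*(-6.18 + -5.05)/2 = -0.8816

-0.8816 m/s


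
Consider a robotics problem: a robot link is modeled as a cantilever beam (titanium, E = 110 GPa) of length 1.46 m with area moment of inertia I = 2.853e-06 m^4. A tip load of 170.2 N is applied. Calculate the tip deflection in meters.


delta = F*L^3/(3*E*I) = 170.2*1.46^3/(3*1.100e+11*2.853e-06)
      = 529.6855472/941490 = 5.6260e-04

5.6260e-04 m


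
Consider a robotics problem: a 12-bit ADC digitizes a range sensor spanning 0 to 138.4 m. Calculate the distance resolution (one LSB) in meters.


res = range / 2^n = 138.4/2^12 = 138.4/4096 = 0.0338

0.0338 m


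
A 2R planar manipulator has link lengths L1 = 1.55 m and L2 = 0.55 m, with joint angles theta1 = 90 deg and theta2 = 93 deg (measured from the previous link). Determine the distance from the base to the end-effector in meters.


x = L1*cos(th1) + L2*cos(th1+th2) = -0.549246
y = L1*sin(th1) + L2*sin(th1+th2) = 1.521215
d = sqrt(x^2 + y^2) = sqrt(0.301671 + 2.314095) = 1.6173

1.6173 m


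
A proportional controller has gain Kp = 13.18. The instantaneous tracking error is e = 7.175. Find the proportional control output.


u_P = Kp * e = 13.18 * 7.175 = 94.5665

94.5665


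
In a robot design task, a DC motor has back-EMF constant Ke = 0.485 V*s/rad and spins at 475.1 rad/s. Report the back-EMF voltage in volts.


V_emf = Ke * omega = 0.485*475.1 = 230.4235

230.4235 V


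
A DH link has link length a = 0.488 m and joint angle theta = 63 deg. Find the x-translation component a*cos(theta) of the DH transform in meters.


a*cos(theta) = 0.488*cos(63 deg) = 0.2215

0.2215 m


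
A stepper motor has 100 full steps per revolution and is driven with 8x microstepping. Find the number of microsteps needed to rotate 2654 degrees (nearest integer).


step_size = 360/(100*8) = 360/800 = 0.450000 deg
n = 2654/(360/800) = 2654*800/360 = 5897.7778 -> 5898

5898 steps


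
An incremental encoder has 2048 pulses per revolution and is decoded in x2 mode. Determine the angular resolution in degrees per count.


resolution = 360 / (PPR * 2) = 360 / 4096 = 0.0879

0.0879 degrees


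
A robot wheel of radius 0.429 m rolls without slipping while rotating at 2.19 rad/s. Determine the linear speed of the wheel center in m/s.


v = omega * r = 2.19 * 0.429 = 0.9395

0.9395 m/s


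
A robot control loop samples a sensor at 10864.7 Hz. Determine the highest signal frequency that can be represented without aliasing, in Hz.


f_max = f_s/2 = 10864.7/2 = 5432.3500

5432.3500 Hz


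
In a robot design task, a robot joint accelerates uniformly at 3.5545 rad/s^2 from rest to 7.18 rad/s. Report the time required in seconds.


t = delta_omega / alpha = 7.18 / 3.5545 = 2.0200

2.0200 s


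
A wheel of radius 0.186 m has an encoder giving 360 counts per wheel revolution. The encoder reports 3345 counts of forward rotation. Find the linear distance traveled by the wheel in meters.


revs = 3345/360 = 9.291667
d = revs * 2*pi*r = 9.291667 * 2*pi*0.186 = 10.8589

10.8589 m


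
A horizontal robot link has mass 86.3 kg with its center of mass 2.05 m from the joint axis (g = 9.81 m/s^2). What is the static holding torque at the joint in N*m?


tau = m*g*L = 86.3 * 9.81 * 2.05 = 1735.5361

1735.5361 N*m


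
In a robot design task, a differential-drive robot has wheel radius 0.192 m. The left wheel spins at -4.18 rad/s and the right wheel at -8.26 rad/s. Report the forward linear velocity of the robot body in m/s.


v = r*(wR + wL)/2 = 0.192*(-8.26 + -4.18)/2 = -1.1942

-1.1942 m/s


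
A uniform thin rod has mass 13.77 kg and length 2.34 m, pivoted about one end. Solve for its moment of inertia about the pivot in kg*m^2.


I = (1/3)*m*L^2 = (1/3)*13.77*2.34^2 = 25.1330

25.1330 kg*m^2


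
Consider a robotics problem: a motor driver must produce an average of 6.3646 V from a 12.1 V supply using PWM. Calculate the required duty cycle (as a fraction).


D = V_avg/V_supply = 6.3646/12.1 = 0.5260

0.5260


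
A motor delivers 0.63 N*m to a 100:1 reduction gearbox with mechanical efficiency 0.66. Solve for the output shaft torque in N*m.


tau_out = tau_in * N * eta = 0.63 * 100 * 0.66 = 41.5800

41.5800 N*m


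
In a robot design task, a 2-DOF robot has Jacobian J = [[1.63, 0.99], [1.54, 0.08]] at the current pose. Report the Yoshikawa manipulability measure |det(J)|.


det(J) = 1.63*0.08 - (0.99)*(1.54) = -1.3942
|det(J)| = 1.3942

1.3942


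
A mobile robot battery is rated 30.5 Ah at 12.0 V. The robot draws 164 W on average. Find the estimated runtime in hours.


E = 30.5*12.0 = 366.0000 Wh
t = E/P = 366.0000/164 = 2.2317

2.2317 hours


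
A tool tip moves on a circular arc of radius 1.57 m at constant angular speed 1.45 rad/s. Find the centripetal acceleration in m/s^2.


a_c = omega^2 * r = 1.45^2 * 1.57 = 3.3009

3.3009 m/s^2


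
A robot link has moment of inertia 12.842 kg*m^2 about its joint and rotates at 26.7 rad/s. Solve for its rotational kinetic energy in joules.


KE = (1/2)*I*omega^2 = 0.5*12.842*26.7^2 = 4577.4667

4577.4667 J


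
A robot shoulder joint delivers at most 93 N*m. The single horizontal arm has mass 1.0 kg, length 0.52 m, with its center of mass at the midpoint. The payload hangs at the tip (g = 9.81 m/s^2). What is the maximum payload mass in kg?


tau_arm = m_arm*g*(L/2) = 1.0*9.81*0.52/2 = 2.5506 N*m
tau_payload = tau_max - tau_arm = 93 - 2.5506 = 90.4494
m_payload = tau_payload / (g*L) = 90.4494 / (9.81*0.52) = 17.7310

17.7310 kg


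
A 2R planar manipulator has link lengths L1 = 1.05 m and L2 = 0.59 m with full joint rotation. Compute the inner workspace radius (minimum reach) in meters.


r_min = |L1 - L2| = |1.05 - 0.59| = 0.4600

0.4600 m


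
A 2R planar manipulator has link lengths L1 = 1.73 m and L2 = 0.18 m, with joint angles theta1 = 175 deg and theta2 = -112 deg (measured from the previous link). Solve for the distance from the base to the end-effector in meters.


x = L1*cos(th1) + L2*cos(th1+th2) = -1.641699
y = L1*sin(th1) + L2*sin(th1+th2) = 0.311161
d = sqrt(x^2 + y^2) = sqrt(2.695176 + 0.096821) = 1.6709

1.6709 m


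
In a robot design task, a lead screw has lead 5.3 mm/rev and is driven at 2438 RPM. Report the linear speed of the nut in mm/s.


v = lead * (RPM/60) = 5.3*2438/60 = 215.3567

215.3567 mm/s


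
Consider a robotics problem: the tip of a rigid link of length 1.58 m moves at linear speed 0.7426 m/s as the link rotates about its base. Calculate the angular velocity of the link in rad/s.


omega = v / L = 0.7426 / 1.58 = 0.4700

0.4700 rad/s


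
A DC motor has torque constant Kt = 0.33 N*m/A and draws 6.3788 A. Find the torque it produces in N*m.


tau = Kt * I = 0.33*6.3788 = 2.1050

2.1050 N*m


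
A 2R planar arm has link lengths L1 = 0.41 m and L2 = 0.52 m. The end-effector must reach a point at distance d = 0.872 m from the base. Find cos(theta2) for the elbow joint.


cos(th2) = (d^2 - L1^2 - L2^2)/(2*L1*L2) = (0.872^2 - 0.41^2 - 0.52^2)/(2*0.41*0.52) = 0.7549

0.7549


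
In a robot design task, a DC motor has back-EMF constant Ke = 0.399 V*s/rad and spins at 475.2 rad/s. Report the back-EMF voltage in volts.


V_emf = Ke * omega = 0.399*475.2 = 189.6048

189.6048 V


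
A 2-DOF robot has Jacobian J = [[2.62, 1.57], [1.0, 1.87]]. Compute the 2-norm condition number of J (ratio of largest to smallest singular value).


JJ^T eigenvalues: trace(JJ^T) = 13.8262, det(JJ^T) = det(J)^2 = 11.08490436
s_max^2 = (13.8262 + sqrt(146.82418900))/2 = 12.97165158
s_min^2 = (13.8262 - sqrt(146.82418900))/2 = 0.85454842
kappa = s_max/s_min = sqrt(12.97165158/0.85454842) = 3.8961

3.8961


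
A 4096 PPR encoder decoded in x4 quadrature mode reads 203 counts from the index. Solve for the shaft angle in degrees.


angle = counts * 360 / (PPR*4) = 203 * 360 / 16384 = 4.4604

4.4604 degrees


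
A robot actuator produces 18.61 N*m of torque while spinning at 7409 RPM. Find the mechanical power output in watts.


omega = 7409 * 2*pi/60 = 775.868666 rad/s
P = tau * omega = 18.61 * 775.868666 = 14438.9159

14438.9159 W


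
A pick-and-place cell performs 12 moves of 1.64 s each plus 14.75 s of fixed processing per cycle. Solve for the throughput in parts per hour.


T_cycle = 12*1.64 + 14.75 = 34.4300 s
rate = 3600/T = 104.5600

104.5600 parts/hour


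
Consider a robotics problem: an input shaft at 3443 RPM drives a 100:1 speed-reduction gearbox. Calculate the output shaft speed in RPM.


omega_out = omega_in / N = 3443 / 100 = 34.4300

34.4300 RPM


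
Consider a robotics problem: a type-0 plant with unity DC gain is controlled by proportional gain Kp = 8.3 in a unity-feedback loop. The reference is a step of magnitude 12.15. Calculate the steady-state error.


e_ss = R/(1 + Kp) = 12.15/(1 + 8.3) = 12.15/9.3000 = 1.3065

1.3065


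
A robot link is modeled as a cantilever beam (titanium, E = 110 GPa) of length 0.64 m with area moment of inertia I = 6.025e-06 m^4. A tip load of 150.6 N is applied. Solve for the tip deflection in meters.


delta = F*L^3/(3*E*I) = 150.6*0.64^3/(3*1.100e+11*6.025e-06)
      = 39.4788864/1988250 = 1.9856e-05

1.9856e-05 m


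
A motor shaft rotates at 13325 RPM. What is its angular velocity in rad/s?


omega = 13325 * 2*pi/60 = 1395.3907

1395.3907 rad/s


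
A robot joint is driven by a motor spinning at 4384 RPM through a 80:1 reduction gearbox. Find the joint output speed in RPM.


omega_joint = omega_motor / N = 4384 / 80 = 54.8000

54.8000 RPM


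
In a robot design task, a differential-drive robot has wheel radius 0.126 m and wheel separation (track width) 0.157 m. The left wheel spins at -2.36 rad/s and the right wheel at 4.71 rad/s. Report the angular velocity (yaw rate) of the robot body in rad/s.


omega = r*(wR - wL)/L = 0.126*(4.71 - (-2.36))/0.157 = 5.6740

5.6740 rad/s
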